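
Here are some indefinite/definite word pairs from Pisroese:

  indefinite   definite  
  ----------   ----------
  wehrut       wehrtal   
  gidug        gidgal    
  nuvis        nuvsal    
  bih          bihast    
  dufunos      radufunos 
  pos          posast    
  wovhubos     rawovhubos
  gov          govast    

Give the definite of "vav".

vavast

"vav" has 1 vowel. The stems with 1 vowel (gov → govast, pos → posast, bih → bihast) add -ast.
The other patterns: stems with 2 vowels delete the last vowel and add -al; stems with 3 vowels add the prefix ra-.
So vav → vavast.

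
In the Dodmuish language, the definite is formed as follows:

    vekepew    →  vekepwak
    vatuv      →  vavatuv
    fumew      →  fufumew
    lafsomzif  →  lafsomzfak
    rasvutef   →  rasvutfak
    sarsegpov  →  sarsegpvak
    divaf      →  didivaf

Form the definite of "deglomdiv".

deglomdvak

"deglomdiv" has 3 vowels. The stems with 3 vowels (sarsegpov → sarsegpvak, lafsomzif → lafsomzfak, rasvutef → rasvutfak) delete the last vowel and add -ak.
The other pattern: stems with 2 vowels repeat the first consonant+vowel as a prefix.
So deglomdiv → deglomdvak.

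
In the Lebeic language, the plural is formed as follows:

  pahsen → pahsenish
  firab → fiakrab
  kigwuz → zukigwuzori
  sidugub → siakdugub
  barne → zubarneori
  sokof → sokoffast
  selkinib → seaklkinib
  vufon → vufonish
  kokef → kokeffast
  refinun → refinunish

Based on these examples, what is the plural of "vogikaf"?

vogikaffast

"vogikaf" ends in -f. The stems ending in -f (kokef → kokeffast, sokof → sokoffast) double the final consonant and add -ast.
The other patterns: stems ending in -n add -ish; stems ending in -b insert -ak- after the first vowel; stems ending in -e or -z add zu- … -ori around the stem.
So vogikaf → vogikaffast.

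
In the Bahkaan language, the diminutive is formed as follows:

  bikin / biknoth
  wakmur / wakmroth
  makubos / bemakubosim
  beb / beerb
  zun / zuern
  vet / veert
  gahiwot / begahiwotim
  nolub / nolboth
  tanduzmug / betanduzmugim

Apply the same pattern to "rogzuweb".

zun and bikin both end in -n yet inflect differently (zuern, biknoth), so the final letter is not what conditions the rule; the number of vowels is.
"rogzuweb" has 3 vowels. The stems with 3 vowels (gahiwot → begahiwotim, tanduzmug → betanduzmugim, makubos → bemakubosim) add be- … -im around the stem.
The other patterns: stems with 1 vowel insert -er- after the first vowel; stems with 2 vowels delete the last vowel and add -oth.
So rogzuweb → berogzuwebim.

berogzuwebim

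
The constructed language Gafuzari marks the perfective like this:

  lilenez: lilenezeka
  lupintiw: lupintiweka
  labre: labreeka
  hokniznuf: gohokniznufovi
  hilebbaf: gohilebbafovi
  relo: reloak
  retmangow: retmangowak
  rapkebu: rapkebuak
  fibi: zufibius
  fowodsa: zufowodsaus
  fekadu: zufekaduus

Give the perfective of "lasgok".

lupintiw and retmangow both end in -w yet inflect differently (lupintiweka, retmangowak), so the final letter is not what conditions the rule; the first letter is.
"lasgok" begins with l-. The stems beginning with l- (lilenez → lilenezeka, lupintiw → lupintiweka, labre → labreeka) add -eka.
The other patterns: stems beginning with h- add go- … -ovi around the stem; stems beginning with r- add -ak; stems beginning with f- add zu- … -us around the stem.
So lasgok → lasgokeka.

lasgokeka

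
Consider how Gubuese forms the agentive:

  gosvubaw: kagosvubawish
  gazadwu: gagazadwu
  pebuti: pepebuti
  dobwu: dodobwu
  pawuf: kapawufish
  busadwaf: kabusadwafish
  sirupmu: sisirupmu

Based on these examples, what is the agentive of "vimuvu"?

vivimuvu

pawuf and sirupmu both have last vowel 'u' yet inflect differently (kapawufish, sisirupmu), so the last vowel is not what conditions the rule; whether the stem ends in a vowel or a consonant is.
"vimuvu" ends in a vowel. The stems ending in a vowel (sirupmu → sisirupmu, pebuti → pepebuti, gazadwu → gagazadwu) repeat the first consonant+vowel as a prefix.
The other pattern: stems ending in a consonant add ka- … -ish around the stem.
So vimuvu → vivimuvu.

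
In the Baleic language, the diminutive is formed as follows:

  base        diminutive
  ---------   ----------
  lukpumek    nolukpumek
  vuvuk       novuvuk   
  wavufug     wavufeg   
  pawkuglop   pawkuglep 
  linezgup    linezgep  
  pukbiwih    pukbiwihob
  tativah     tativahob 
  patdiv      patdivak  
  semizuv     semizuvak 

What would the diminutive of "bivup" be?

bivep

vuvuk and wavufug both have last vowel 'u' yet inflect differently (novuvuk, wavufeg), so the last vowel is not what conditions the rule; the final letter is.
"bivup" ends in -p. The stems ending in -p (pawkuglop → pawkuglep, linezgup → linezgep) change the last vowel to 'e'.
The other patterns: stems ending in -k add the prefix no-; stems ending in -h add -ob; stems ending in -v add -ak.
So bivup → bivep.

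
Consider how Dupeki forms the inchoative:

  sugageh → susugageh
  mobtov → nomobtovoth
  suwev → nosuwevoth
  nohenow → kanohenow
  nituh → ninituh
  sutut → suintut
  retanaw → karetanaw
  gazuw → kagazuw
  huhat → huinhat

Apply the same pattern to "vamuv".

novamuvoth

"vamuv" ends in -v. The stems ending in -v (suwev → nosuwevoth, mobtov → nomobtovoth) add no- … -oth around the stem.
The other patterns: stems ending in -t insert -in- after the first vowel; stems ending in -w add the prefix ka-; stems ending in -h repeat the first consonant+vowel as a prefix.
So vamuv → novamuvoth.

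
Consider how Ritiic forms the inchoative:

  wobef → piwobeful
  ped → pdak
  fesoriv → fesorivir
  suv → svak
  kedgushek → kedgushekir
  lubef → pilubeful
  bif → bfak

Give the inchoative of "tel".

tlak

"tel" has 1 vowel. The stems with 1 vowel (ped → pdak, bif → bfak, suv → svak) delete the last vowel and add -ak.
So tel → tlak.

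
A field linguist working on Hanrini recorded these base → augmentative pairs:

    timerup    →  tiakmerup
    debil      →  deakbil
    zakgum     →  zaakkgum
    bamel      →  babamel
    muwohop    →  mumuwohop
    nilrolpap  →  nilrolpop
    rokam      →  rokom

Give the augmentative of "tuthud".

tuakthud

debil and bamel both end in -l yet inflect differently (deakbil, babamel), so the final letter is not what conditions the rule; the last vowel is.
"tuthud" has last vowel 'u'. The stems whose last vowel is 'u' (timerup → tiakmerup, zakgum → zaakkgum) insert -ak- after the first vowel.
The other patterns: stems whose last vowel is 'e' or 'o' repeat the first consonant+vowel as a prefix; stems whose last vowel is 'a' change the last vowel to 'o'.
So tuthud → tuakthud.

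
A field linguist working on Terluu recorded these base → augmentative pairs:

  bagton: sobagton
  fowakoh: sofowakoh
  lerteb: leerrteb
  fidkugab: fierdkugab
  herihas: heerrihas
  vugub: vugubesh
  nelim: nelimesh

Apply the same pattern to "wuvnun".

wuvnunesh

lerteb and vugub both end in -b yet inflect differently (leerrteb, vugubesh), so the final letter is not what conditions the rule; the last vowel is.
"wuvnun" has last vowel 'u'. The one such stem in the data (vugub → vugubesh) adds -esh, so the same rule applies.
So wuvnun → wuvnunesh.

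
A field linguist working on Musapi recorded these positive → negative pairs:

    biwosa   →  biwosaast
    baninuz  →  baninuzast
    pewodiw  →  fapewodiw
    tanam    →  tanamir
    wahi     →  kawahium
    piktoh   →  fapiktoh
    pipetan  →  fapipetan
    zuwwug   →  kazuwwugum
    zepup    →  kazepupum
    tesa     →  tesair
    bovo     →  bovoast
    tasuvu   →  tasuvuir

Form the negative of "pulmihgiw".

tesa and biwosa both end in -a yet inflect differently (tesair, biwosaast), so the final letter is not what conditions the rule; the first letter is.
"pulmihgiw" begins with p-. The stems beginning with p- (pipetan → fapipetan, piktoh → fapiktoh, pewodiw → fapewodiw) add the prefix fa-.
So pulmihgiw → fapulmihgiw.

fapulmihgiw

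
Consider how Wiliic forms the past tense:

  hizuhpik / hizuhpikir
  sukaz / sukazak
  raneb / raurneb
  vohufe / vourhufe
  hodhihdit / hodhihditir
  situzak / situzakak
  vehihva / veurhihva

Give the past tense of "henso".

hensoir

hizuhpik and situzak both end in -k yet inflect differently (hizuhpikir, situzakak), so the final letter is not what conditions the rule; the first letter is.
"henso" begins with h-. The stems beginning with h- (hizuhpik → hizuhpikir, hodhihdit → hodhihditir) add -ir.
So henso → hensoir.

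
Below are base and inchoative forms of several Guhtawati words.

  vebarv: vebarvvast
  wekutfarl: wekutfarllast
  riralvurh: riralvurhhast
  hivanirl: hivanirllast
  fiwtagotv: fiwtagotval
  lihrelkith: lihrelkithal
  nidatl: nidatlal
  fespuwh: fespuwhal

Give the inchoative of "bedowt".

vebarv and fiwtagotv both end in -v yet inflect differently (vebarvvast, fiwtagotval), so the final letter is not what conditions the rule; the second-to-last letter is.
"bedowt" has second-to-last letter 'w'. The one such stem in the data (fespuwh → fespuwhal) adds -al, so the same rule applies.
The other pattern: stems whose second-to-last letter is 'r' double the final consonant and add -ast.
So bedowt → bedowtal.

bedowtal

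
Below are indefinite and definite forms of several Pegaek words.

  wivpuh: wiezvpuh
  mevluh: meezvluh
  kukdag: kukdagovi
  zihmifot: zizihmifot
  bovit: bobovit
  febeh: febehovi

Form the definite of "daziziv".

dadaziziv

"daziziv" has last vowel 'i'. The one such stem in the data (bovit → bobovit) repeats the first consonant+vowel as a prefix (as does zihmifot), so the same rule applies.
So daziziv → dadaziziv.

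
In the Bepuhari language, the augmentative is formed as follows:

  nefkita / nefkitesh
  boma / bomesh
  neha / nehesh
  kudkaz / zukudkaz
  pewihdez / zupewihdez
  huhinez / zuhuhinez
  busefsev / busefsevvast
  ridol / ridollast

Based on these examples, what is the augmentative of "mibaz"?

"mibaz" ends in -z. The stems ending in -z (kudkaz → zukudkaz, pewihdez → zupewihdez, huhinez → zuhuhinez) add the prefix zu-.
So mibaz → zumibaz.

zumibaz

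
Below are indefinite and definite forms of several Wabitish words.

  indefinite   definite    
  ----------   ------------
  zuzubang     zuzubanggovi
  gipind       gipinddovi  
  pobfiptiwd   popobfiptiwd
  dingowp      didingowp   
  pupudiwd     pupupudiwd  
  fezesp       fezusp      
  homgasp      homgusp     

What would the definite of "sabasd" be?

sabusd

gipind and pobfiptiwd both end in -d yet inflect differently (gipinddovi, popobfiptiwd), so the final letter is not what conditions the rule; the second-to-last letter is.
"sabasd" has second-to-last letter 's'. The stems whose second-to-last letter is 's' (fezesp → fezusp, homgasp → homgusp) change the last vowel to 'u'.
So sabasd → sabusd.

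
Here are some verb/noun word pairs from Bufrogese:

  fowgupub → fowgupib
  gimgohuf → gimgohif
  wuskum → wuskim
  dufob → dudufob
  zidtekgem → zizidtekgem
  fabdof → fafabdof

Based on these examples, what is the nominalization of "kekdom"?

"kekdom" has last vowel 'o'. The stems whose last vowel is 'o' (dufob → dudufob, fabdof → fafabdof) repeat the first consonant+vowel as a prefix.
The other pattern: stems whose last vowel is 'u' change the last vowel to 'i'.
So kekdom → kekekdom.

kekekdom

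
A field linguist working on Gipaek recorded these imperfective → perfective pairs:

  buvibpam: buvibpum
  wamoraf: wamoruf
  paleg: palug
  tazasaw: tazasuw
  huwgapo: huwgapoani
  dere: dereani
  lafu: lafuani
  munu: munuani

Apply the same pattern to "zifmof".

zifmuf

paleg and dere both have last vowel 'e' yet inflect differently (palug, dereani), so the last vowel is not what conditions the rule; whether the stem ends in a vowel or a consonant is.
"zifmof" ends in a consonant. The stems ending in a consonant (buvibpam → buvibpum, wamoraf → wamoruf, paleg → palug) change the last vowel to 'u'.
The other pattern: stems ending in a vowel add -ani.
So zifmof → zifmuf.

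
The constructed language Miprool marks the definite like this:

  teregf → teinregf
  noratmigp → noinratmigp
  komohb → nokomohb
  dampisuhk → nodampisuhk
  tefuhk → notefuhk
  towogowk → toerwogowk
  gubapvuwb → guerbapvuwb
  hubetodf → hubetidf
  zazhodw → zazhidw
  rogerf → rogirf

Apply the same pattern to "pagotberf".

pagotbirf

dampisuhk and towogowk both end in -k yet inflect differently (nodampisuhk, toerwogowk), so the final letter is not what conditions the rule; the second-to-last letter is.
"pagotberf" has second-to-last letter 'r'. The one such stem in the data (rogerf → rogirf) changes the last vowel to 'i' (as do hubetodf, zazhodw), so the same rule applies.
The other patterns: stems whose second-to-last letter is 'g' insert -in- after the first vowel; stems whose second-to-last letter is 'h' add the prefix no-; stems whose second-to-last letter is 'w' insert -er- after the first vowel.
So pagotberf → pagotbirf.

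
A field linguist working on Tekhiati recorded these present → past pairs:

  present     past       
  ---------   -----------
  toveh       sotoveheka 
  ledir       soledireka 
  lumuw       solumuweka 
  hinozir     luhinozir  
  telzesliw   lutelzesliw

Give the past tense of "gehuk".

ledir and hinozir both end in -r yet inflect differently (soledireka, luhinozir), so the final letter is not what conditions the rule; the number of vowels is.
"gehuk" has 2 vowels. The stems with 2 vowels (toveh → sotoveheka, ledir → soledireka, lumuw → solumuweka) add so- … -eka around the stem.
The other pattern: stems with 3 vowels add the prefix lu-.
So gehuk → sogehukeka.

sogehukeka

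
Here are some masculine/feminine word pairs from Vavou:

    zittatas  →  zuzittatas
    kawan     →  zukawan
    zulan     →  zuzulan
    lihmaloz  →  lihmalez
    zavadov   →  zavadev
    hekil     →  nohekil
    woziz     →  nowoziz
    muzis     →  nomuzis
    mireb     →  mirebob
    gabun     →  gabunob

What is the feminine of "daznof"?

lihmaloz and woziz both end in -z yet inflect differently (lihmalez, nowoziz), so the final letter is not what conditions the rule; the last vowel is.
"daznof" has last vowel 'o'. The stems whose last vowel is 'o' (lihmaloz → lihmalez, zavadov → zavadev) change the last vowel to 'e'.
So daznof → daznef.

daznef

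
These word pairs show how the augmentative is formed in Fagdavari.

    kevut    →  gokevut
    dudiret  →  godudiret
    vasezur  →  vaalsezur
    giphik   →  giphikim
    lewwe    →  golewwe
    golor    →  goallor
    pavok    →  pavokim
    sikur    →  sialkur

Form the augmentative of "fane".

gofane

golor and pavok both have last vowel 'o' yet inflect differently (goallor, pavokim), so the last vowel is not what conditions the rule; the final letter is.
"fane" ends in -e. The one such stem in the data (lewwe → golewwe) adds the prefix go-, so the same rule applies.
So fane → gofane.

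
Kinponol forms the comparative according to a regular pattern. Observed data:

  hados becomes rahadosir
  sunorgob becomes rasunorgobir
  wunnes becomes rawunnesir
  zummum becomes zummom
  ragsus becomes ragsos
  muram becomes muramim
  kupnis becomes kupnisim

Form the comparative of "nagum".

hados and ragsus both end in -s yet inflect differently (rahadosir, ragsos), so the final letter is not what conditions the rule; the last vowel is.
"nagum" has last vowel 'u'. The stems whose last vowel is 'u' (zummum → zummom, ragsus → ragsos) change the last vowel to 'o'.
The other patterns: stems whose last vowel is 'e' or 'o' add ra- … -ir around the stem; stems whose last vowel is 'a' or 'i' add -im.
So nagum → nagom.

nagom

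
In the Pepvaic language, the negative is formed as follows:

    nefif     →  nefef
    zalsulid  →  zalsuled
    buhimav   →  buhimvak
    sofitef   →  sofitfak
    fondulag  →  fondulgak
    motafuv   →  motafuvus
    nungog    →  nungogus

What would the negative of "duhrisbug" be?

duhrisbugus

nefif and sofitef both end in -f yet inflect differently (nefef, sofitfak), so the final letter is not what conditions the rule; the last vowel is.
"duhrisbug" has last vowel 'u'. The one such stem in the data (motafuv → motafuvus) adds -us, so the same rule applies.
The other patterns: stems whose last vowel is 'i' change the last vowel to 'e'; stems whose last vowel is 'a' or 'e' delete the last vowel and add -ak.
So duhrisbug → duhrisbugus.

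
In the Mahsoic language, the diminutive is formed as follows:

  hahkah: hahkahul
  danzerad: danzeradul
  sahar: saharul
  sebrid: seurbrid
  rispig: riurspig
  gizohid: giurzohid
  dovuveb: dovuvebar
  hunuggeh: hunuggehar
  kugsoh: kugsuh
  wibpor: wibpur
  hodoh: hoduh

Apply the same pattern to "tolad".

toladul

"tolad" has last vowel 'a'. The stems whose last vowel is 'a' (hahkah → hahkahul, danzerad → danzeradul, sahar → saharul) add -ul.
The other patterns: stems whose last vowel is 'i' insert -ur- after the first vowel; stems whose last vowel is 'e' add -ar; stems whose last vowel is 'o' change the last vowel to 'u'.
So tolad → toladul.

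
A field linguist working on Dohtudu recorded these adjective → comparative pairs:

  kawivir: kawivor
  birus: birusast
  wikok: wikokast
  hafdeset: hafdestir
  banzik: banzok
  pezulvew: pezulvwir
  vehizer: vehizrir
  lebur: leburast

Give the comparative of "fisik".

fisok

kawivir and vehizer both end in -r yet inflect differently (kawivor, vehizrir), so the final letter is not what conditions the rule; the last vowel is.
"fisik" has last vowel 'i'. The stems whose last vowel is 'i' (banzik → banzok, kawivir → kawivor) change the last vowel to 'o'.
So fisik → fisok.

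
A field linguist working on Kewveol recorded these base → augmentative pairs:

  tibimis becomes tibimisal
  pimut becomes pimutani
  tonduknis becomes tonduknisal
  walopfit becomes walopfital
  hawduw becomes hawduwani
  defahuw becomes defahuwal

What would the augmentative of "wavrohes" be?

"wavrohes" has 3 vowels. The stems with 3 vowels (walopfit → walopfital, defahuw → defahuwal, tonduknis → tonduknisal) add -al.
The other pattern: stems with 2 vowels add -ani.
So wavrohes → wavrohesal.

wavrohesal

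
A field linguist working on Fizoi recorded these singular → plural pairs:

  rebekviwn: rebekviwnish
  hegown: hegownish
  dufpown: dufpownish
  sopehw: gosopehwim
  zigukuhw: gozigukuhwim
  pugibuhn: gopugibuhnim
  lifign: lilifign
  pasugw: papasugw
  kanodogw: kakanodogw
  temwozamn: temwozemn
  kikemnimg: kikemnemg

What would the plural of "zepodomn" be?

rebekviwn and pugibuhn both end in -n yet inflect differently (rebekviwnish, gopugibuhnim), so the final letter is not what conditions the rule; the second-to-last letter is.
"zepodomn" has second-to-last letter 'm'. The stems whose second-to-last letter is 'm' (temwozamn → temwozemn, kikemnimg → kikemnemg) change the last vowel to 'e'.
So zepodomn → zepodemn.

zepodemn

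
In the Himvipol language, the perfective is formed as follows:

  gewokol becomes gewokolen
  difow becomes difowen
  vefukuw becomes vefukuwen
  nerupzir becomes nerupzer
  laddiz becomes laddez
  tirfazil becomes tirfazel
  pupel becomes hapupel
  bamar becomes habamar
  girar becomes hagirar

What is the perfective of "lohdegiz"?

gewokol and tirfazil both end in -l yet inflect differently (gewokolen, tirfazel), so the final letter is not what conditions the rule; the last vowel is.
"lohdegiz" has last vowel 'i'. The stems whose last vowel is 'i' (nerupzir → nerupzer, laddiz → laddez, tirfazil → tirfazel) change the last vowel to 'e'.
The other patterns: stems whose last vowel is 'o' or 'u' add -en; stems whose last vowel is 'a' or 'e' add the prefix ha-.
So lohdegiz → lohdegez.

lohdegez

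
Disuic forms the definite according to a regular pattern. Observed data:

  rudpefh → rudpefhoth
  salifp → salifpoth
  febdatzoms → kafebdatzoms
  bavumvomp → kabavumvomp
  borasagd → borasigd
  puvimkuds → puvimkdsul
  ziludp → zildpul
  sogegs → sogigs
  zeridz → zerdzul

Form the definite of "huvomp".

kahuvomp

sogegs and febdatzoms both end in -s yet inflect differently (sogigs, kafebdatzoms), so the final letter is not what conditions the rule; the second-to-last letter is.
"huvomp" has second-to-last letter 'm'. The stems whose second-to-last letter is 'm' (bavumvomp → kabavumvomp, febdatzoms → kafebdatzoms) add the prefix ka-.
The other patterns: stems whose second-to-last letter is 'g' change the last vowel to 'i'; stems whose second-to-last letter is 'd' delete the last vowel and add -ul; stems whose second-to-last letter is 'f' add -oth.
So huvomp → kahuvomp.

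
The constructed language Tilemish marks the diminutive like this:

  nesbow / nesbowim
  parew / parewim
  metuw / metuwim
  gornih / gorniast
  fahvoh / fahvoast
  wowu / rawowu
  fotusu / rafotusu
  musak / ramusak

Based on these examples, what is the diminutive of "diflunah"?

nesbow and fahvoh both have last vowel 'o' yet inflect differently (nesbowim, fahvoast), so the last vowel is not what conditions the rule; the final letter is.
"diflunah" ends in -h. The stems ending in -h (gornih → gorniast, fahvoh → fahvoast) drop the final letter and add -ast.
So diflunah → diflunaast.

diflunaast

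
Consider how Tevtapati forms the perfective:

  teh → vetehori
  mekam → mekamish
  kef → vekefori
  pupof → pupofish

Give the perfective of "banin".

kef and pupof both end in -f yet inflect differently (vekefori, pupofish), so the final letter is not what conditions the rule; the number of vowels is.
"banin" has 2 vowels. The stems with 2 vowels (mekam → mekamish, pupof → pupofish) add -ish.
So banin → baninish.

baninish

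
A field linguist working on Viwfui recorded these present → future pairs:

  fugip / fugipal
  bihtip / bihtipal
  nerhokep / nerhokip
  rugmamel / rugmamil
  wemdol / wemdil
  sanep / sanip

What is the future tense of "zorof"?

bihtip and nerhokep both end in -p yet inflect differently (bihtipal, nerhokip), so the final letter is not what conditions the rule; the last vowel is.
"zorof" has last vowel 'o'. The one such stem in the data (wemdol → wemdil) changes the last vowel to 'i' (as do nerhokep, sanep), so the same rule applies.
The other pattern: stems whose last vowel is 'i' add -al.
So zorof → zorif.

zorif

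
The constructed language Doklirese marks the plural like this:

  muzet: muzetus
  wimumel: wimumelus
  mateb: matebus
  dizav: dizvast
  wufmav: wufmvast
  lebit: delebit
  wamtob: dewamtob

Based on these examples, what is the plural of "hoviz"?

dehoviz

muzet and lebit both end in -t yet inflect differently (muzetus, delebit), so the final letter is not what conditions the rule; the last vowel is.
"hoviz" has last vowel 'i'. The one such stem in the data (lebit → delebit) adds the prefix de-, so the same rule applies.
So hoviz → dehoviz.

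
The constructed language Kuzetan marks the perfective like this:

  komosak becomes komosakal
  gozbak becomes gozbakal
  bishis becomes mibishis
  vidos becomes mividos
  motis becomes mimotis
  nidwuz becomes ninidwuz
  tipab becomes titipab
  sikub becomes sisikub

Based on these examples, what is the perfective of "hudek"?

hudekal

komosak and tipab both have last vowel 'a' yet inflect differently (komosakal, titipab), so the last vowel is not what conditions the rule; the final letter is.
"hudek" ends in -k. The stems ending in -k (komosak → komosakal, gozbak → gozbakal) add -al.
The other patterns: stems ending in -s add the prefix mi-; stems ending in -b or -z repeat the first consonant+vowel as a prefix.
So hudek → hudekal.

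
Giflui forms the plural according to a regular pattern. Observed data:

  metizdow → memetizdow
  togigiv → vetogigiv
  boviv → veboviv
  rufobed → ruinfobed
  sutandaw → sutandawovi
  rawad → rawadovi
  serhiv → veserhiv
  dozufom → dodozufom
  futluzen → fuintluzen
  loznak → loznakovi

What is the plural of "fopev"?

foinpev

rawad and rufobed both end in -d yet inflect differently (rawadovi, ruinfobed), so the final letter is not what conditions the rule; the last vowel is.
"fopev" has last vowel 'e'. The stems whose last vowel is 'e' (rufobed → ruinfobed, futluzen → fuintluzen) insert -in- after the first vowel.
The other patterns: stems whose last vowel is 'a' add -ovi; stems whose last vowel is 'i' add the prefix ve-; stems whose last vowel is 'o' repeat the first consonant+vowel as a prefix.
So fopev → foinpev.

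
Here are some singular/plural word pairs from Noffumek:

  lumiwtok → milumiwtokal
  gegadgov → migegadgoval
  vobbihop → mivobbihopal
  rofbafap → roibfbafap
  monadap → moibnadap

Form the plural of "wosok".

miwosokal

vobbihop and monadap both end in -p yet inflect differently (mivobbihopal, moibnadap), so the final letter is not what conditions the rule; the last vowel is.
"wosok" has last vowel 'o'. The stems whose last vowel is 'o' (gegadgov → migegadgoval, lumiwtok → milumiwtokal, vobbihop → mivobbihopal) add mi- … -al around the stem.
The other pattern: stems whose last vowel is 'a' insert -ib- after the first vowel.
So wosok → miwosokal.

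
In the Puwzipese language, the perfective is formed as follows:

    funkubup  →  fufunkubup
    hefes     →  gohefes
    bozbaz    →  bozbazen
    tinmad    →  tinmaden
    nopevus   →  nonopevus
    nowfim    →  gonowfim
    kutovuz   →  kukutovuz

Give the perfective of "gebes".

bozbaz and kutovuz both end in -z yet inflect differently (bozbazen, kukutovuz), so the final letter is not what conditions the rule; the last vowel is.
"gebes" has last vowel 'e'. The one such stem in the data (hefes → gohefes) adds the prefix go-, so the same rule applies.
So gebes → gogebes.

gogebes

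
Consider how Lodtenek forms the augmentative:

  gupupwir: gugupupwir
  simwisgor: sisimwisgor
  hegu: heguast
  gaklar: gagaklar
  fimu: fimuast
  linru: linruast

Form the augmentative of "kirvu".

kirvuast

gaklar and fimu both have 2 vowels yet inflect differently (gagaklar, fimuast), so the number of vowels is not what conditions the rule; the final letter is.
"kirvu" ends in -u. The stems ending in -u (fimu → fimuast, linru → linruast, hegu → heguast) add -ast.
So kirvu → kirvuast.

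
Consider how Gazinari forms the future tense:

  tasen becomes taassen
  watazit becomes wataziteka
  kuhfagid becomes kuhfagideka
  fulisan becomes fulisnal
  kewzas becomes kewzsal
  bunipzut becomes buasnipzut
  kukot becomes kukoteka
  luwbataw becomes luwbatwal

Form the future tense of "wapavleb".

waaspavleb

kukot and bunipzut both end in -t yet inflect differently (kukoteka, buasnipzut), so the final letter is not what conditions the rule; the last vowel is.
"wapavleb" has last vowel 'e'. The one such stem in the data (tasen → taassen) inserts -as- after the first vowel (as does bunipzut), so the same rule applies.
So wapavleb → waaspavleb.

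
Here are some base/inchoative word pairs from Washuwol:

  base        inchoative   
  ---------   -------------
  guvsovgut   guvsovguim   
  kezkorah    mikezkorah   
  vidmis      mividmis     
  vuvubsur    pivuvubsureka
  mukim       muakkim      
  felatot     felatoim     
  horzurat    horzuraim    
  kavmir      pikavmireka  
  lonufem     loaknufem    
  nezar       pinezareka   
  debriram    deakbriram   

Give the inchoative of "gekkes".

migekkes

nezar and horzurat both have last vowel 'a' yet inflect differently (pinezareka, horzuraim), so the last vowel is not what conditions the rule; the final letter is.
"gekkes" ends in -s. The one such stem in the data (vidmis → mividmis) adds the prefix mi-, so the same rule applies.
The other patterns: stems ending in -r add pi- … -eka around the stem; stems ending in -t drop the final letter and add -im; stems ending in -m insert -ak- after the first vowel.
So gekkes → migekkes.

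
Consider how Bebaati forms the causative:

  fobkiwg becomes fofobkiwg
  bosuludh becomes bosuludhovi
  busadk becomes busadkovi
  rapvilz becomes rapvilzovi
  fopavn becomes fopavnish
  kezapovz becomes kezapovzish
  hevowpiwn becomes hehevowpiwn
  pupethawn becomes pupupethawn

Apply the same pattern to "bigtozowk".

"bigtozowk" has second-to-last letter 'w'. The stems whose second-to-last letter is 'w' (hevowpiwn → hehevowpiwn, pupethawn → pupupethawn, fobkiwg → fofobkiwg) repeat the first consonant+vowel as a prefix.
The other patterns: stems whose second-to-last letter is 'v' add -ish; stems whose second-to-last letter is 'd' or 'l' add -ovi.
So bigtozowk → bibigtozowk.

bibigtozowk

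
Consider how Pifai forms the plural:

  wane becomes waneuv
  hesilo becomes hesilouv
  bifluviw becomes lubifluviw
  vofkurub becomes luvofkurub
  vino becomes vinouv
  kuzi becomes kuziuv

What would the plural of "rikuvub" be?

lurikuvub

bifluviw and kuzi both have last vowel 'i' yet inflect differently (lubifluviw, kuziuv), so the last vowel is not what conditions the rule; whether the stem ends in a vowel or a consonant is.
"rikuvub" ends in a consonant. The stems ending in a consonant (vofkurub → luvofkurub, bifluviw → lubifluviw) add the prefix lu-.
The other pattern: stems ending in a vowel add -uv.
So rikuvub → lurikuvub.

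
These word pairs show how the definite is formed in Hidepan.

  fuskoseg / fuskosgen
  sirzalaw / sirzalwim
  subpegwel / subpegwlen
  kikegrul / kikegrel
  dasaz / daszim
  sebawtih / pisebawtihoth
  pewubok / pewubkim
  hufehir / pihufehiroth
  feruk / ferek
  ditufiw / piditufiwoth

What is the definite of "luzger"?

luzgren

"luzger" has last vowel 'e'. The stems whose last vowel is 'e' (fuskoseg → fuskosgen, subpegwel → subpegwlen) delete the last vowel and add -en.
So luzger → luzgren.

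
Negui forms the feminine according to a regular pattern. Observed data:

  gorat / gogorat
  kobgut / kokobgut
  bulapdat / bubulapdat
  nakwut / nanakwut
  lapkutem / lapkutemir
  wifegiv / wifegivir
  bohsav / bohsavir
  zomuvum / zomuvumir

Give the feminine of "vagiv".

gorat and bohsav both have last vowel 'a' yet inflect differently (gogorat, bohsavir), so the last vowel is not what conditions the rule; the final letter is.
"vagiv" ends in -v. The stems ending in -v (wifegiv → wifegivir, bohsav → bohsavir) add -ir.
So vagiv → vagivir.

vagivir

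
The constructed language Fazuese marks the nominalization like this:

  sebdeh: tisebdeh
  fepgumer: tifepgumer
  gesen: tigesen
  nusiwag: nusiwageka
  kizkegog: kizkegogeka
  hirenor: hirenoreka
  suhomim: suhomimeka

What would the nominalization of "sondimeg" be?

fepgumer and hirenor both end in -r yet inflect differently (tifepgumer, hirenoreka), so the final letter is not what conditions the rule; the last vowel is.
"sondimeg" has last vowel 'e'. The stems whose last vowel is 'e' (sebdeh → tisebdeh, fepgumer → tifepgumer, gesen → tigesen) add the prefix ti-.
So sondimeg → tisondimeg.

tisondimeg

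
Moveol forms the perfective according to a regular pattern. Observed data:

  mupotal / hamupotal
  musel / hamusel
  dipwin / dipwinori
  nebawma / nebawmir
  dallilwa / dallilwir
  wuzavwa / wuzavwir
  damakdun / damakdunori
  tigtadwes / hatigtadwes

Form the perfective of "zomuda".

nebawma and mupotal both have last vowel 'a' yet inflect differently (nebawmir, hamupotal), so the last vowel is not what conditions the rule; the final letter is.
"zomuda" ends in -a. The stems ending in -a (nebawma → nebawmir, dallilwa → dallilwir, wuzavwa → wuzavwir) drop the final letter and add -ir.
So zomuda → zomudir.

zomudir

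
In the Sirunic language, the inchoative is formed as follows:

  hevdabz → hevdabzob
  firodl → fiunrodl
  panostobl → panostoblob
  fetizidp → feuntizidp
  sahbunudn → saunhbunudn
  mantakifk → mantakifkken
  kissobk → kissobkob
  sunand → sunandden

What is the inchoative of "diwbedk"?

panostobl and firodl both end in -l yet inflect differently (panostoblob, fiunrodl), so the final letter is not what conditions the rule; the second-to-last letter is.
"diwbedk" has second-to-last letter 'd'. The stems whose second-to-last letter is 'd' (sahbunudn → saunhbunudn, fetizidp → feuntizidp, firodl → fiunrodl) insert -un- after the first vowel.
The other patterns: stems whose second-to-last letter is 'b' add -ob; stems whose second-to-last letter is 'f' or 'n' double the final consonant and add -en.
So diwbedk → diunwbedk.

diunwbedk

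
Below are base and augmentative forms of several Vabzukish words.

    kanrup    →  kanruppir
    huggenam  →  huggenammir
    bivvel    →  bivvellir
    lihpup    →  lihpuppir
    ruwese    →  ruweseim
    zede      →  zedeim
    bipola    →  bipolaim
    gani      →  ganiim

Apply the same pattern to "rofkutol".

rofkutollir

bivvel and ruwese both have last vowel 'e' yet inflect differently (bivvellir, ruweseim), so the last vowel is not what conditions the rule; whether the stem ends in a vowel or a consonant is.
"rofkutol" ends in a consonant. The stems ending in a consonant (kanrup → kanruppir, huggenam → huggenammir, bivvel → bivvellir) double the final consonant and add -ir.
The other pattern: stems ending in a vowel add -im.
So rofkutol → rofkutollir.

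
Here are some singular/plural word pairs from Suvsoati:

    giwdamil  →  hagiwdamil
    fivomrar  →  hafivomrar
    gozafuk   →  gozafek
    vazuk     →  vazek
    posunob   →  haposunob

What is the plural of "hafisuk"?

hafisek

gozafuk and giwdamil both begin with g- yet inflect differently (gozafek, hagiwdamil), so the first letter is not what conditions the rule; the final letter is.
"hafisuk" ends in -k. The stems ending in -k (vazuk → vazek, gozafuk → gozafek) change the last vowel to 'e'.
The other pattern: stems ending in -b, -l or -r add the prefix ha-.
So hafisuk → hafisek.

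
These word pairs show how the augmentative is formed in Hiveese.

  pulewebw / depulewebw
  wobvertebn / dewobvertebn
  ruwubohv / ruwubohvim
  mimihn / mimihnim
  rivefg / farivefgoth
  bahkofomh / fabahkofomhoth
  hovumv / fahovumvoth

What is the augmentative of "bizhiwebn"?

debizhiwebn

wobvertebn and mimihn both end in -n yet inflect differently (dewobvertebn, mimihnim), so the final letter is not what conditions the rule; the second-to-last letter is.
"bizhiwebn" has second-to-last letter 'b'. The stems whose second-to-last letter is 'b' (pulewebw → depulewebw, wobvertebn → dewobvertebn) add the prefix de-.
So bizhiwebn → debizhiwebn.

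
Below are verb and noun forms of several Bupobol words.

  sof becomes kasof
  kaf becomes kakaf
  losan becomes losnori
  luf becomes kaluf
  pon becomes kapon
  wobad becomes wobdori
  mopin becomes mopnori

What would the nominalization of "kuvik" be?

"kuvik" has 2 vowels. The stems with 2 vowels (mopin → mopnori, wobad → wobdori, losan → losnori) delete the last vowel and add -ori.
So kuvik → kuvkori.

kuvkori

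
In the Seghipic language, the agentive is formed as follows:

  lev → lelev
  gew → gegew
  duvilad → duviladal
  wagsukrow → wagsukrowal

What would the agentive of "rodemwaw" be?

rodemwawal

gew and wagsukrow both end in -w yet inflect differently (gegew, wagsukrowal), so the final letter is not what conditions the rule; the number of vowels is.
"rodemwaw" has 3 vowels. The stems with 3 vowels (duvilad → duviladal, wagsukrow → wagsukrowal) add -al.
The other pattern: stems with 1 vowel repeat the first consonant+vowel as a prefix.
So rodemwaw → rodemwawal.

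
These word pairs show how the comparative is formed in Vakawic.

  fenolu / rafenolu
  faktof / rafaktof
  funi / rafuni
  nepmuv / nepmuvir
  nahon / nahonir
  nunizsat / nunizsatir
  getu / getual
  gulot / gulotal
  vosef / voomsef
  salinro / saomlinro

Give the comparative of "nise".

"nise" begins with n-. The stems beginning with n- (nepmuv → nepmuvir, nahon → nahonir, nunizsat → nunizsatir) add -ir.
So nise → niseir.

niseir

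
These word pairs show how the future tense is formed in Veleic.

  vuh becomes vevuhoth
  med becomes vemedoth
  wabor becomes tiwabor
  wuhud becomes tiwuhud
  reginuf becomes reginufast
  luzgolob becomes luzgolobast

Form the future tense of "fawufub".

med and wuhud both end in -d yet inflect differently (vemedoth, tiwuhud), so the final letter is not what conditions the rule; the number of vowels is.
"fawufub" has 3 vowels. The stems with 3 vowels (reginuf → reginufast, luzgolob → luzgolobast) add -ast.
So fawufub → fawufubast.

fawufubast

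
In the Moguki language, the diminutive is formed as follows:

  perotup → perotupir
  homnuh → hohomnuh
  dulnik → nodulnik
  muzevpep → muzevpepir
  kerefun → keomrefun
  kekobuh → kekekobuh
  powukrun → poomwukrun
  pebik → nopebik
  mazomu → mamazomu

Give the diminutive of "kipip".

powukrun and perotup both have last vowel 'u' yet inflect differently (poomwukrun, perotupir), so the last vowel is not what conditions the rule; the final letter is.
"kipip" ends in -p. The stems ending in -p (muzevpep → muzevpepir, perotup → perotupir) add -ir.
The other patterns: stems ending in -k add the prefix no-; stems ending in -n insert -om- after the first vowel; stems ending in -h or -u repeat the first consonant+vowel as a prefix.
So kipip → kipipir.

kipipir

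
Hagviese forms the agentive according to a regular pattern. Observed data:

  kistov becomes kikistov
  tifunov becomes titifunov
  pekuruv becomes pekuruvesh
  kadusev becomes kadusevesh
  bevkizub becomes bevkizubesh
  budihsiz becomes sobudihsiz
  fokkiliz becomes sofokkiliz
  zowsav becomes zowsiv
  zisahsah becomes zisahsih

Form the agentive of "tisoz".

"tisoz" has last vowel 'o'. The stems whose last vowel is 'o' (kistov → kikistov, tifunov → titifunov) repeat the first consonant+vowel as a prefix.
So tisoz → titisoz.

titisoz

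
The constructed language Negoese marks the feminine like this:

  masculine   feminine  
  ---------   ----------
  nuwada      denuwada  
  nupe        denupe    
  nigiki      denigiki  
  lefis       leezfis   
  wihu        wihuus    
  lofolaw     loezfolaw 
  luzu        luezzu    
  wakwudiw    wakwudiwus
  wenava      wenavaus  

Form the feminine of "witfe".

witfeus

nuwada and wenava both end in -a yet inflect differently (denuwada, wenavaus), so the final letter is not what conditions the rule; the first letter is.
"witfe" begins with w-. The stems beginning with w- (wihu → wihuus, wakwudiw → wakwudiwus, wenava → wenavaus) add -us.
The other patterns: stems beginning with n- add the prefix de-; stems beginning with l- insert -ez- after the first vowel.
So witfe → witfeus.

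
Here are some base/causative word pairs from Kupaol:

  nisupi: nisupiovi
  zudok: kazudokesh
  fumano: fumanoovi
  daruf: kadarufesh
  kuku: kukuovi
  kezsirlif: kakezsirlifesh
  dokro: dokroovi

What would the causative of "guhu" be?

guhuovi

nisupi and kezsirlif both have last vowel 'i' yet inflect differently (nisupiovi, kakezsirlifesh), so the last vowel is not what conditions the rule; whether the stem ends in a vowel or a consonant is.
"guhu" ends in a vowel. The stems ending in a vowel (kuku → kukuovi, nisupi → nisupiovi, dokro → dokroovi) add -ovi.
So guhu → guhuovi.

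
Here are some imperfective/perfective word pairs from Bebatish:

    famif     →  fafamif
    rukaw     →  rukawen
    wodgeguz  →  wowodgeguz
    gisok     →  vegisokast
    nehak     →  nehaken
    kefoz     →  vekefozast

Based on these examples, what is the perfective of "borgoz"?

veborgozast

nehak and gisok both end in -k yet inflect differently (nehaken, vegisokast), so the final letter is not what conditions the rule; the last vowel is.
"borgoz" has last vowel 'o'. The stems whose last vowel is 'o' (gisok → vegisokast, kefoz → vekefozast) add ve- … -ast around the stem.
So borgoz → veborgozast.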